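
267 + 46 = 313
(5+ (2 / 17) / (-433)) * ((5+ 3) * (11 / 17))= 3238664 / 125137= 25.88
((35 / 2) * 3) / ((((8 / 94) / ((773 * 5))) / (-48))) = -114442650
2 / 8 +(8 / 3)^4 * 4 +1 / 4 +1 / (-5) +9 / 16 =1316309 / 6480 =203.13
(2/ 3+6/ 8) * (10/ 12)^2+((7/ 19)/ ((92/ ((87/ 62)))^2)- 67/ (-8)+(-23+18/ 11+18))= 1100717993467/ 183598481088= 6.00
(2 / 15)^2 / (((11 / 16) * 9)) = 64 / 22275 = 0.00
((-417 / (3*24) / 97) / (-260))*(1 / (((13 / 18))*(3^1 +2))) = 417 / 6557200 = 0.00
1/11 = 0.09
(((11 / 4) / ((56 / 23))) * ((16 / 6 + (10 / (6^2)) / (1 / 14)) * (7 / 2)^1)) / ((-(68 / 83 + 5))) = -53867 / 12096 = -4.45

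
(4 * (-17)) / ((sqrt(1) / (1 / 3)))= -68 / 3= -22.67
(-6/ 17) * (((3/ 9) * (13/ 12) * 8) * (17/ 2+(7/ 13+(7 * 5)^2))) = -1258.24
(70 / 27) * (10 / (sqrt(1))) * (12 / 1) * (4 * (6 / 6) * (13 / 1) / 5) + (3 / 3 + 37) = 29462 / 9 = 3273.56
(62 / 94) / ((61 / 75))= 2325 / 2867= 0.81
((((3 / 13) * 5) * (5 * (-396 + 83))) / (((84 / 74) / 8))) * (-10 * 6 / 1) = 69486000 / 91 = 763582.42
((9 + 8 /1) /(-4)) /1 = -17 /4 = -4.25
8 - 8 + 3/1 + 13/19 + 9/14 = 1151/266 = 4.33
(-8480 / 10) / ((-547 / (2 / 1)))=1696 / 547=3.10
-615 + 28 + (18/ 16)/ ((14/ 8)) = -8209/ 14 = -586.36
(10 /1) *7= 70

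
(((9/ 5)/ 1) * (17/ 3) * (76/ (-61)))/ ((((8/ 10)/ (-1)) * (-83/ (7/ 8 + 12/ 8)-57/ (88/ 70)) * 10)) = -405042/ 20471905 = -0.02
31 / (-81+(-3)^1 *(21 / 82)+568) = 2542 / 39871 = 0.06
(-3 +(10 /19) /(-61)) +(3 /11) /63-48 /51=-17957410 /4551393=-3.95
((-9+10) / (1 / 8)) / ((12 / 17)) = 34 / 3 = 11.33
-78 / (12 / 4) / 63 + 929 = 58501 / 63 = 928.59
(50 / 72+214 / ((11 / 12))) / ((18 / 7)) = 649061 / 7128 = 91.06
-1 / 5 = -0.20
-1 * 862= -862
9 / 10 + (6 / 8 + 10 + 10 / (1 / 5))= 1233 / 20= 61.65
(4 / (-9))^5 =-1024 / 59049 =-0.02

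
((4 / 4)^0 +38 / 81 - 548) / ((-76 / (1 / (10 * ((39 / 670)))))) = 12.35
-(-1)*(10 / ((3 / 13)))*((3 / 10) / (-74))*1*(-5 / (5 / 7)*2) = 91 / 37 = 2.46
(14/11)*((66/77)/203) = 12/2233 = 0.01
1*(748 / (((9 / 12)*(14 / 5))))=7480 / 21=356.19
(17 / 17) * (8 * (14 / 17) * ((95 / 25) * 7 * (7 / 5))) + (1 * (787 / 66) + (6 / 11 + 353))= 17133377 / 28050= 610.82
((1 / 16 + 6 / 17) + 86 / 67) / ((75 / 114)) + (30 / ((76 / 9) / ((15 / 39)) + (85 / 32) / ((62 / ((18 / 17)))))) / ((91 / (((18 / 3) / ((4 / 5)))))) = 54865897452267 / 20359171905800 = 2.69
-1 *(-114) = 114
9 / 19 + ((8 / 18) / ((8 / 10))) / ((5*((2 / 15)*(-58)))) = 3037 / 6612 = 0.46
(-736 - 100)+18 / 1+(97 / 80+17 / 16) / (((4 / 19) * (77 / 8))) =-179713 / 220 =-816.88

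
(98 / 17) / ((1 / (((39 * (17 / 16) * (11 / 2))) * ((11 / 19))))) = 231231 / 304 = 760.63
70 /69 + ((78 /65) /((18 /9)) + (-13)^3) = -2195.39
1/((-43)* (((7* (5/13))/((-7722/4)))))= 50193/3010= 16.68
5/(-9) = -5/9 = -0.56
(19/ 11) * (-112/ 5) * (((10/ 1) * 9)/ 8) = -4788/ 11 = -435.27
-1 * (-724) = 724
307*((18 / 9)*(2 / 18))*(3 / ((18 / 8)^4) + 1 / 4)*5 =4928885 / 39366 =125.21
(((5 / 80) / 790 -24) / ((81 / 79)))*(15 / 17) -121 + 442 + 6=4499617 / 14688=306.35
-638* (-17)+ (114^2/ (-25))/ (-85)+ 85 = 23241371/ 2125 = 10937.12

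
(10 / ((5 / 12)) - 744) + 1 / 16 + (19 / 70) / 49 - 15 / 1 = -20166533 / 27440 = -734.93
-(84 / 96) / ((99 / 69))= -0.61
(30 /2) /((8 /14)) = 105 /4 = 26.25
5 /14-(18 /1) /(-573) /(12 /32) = 1179 /2674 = 0.44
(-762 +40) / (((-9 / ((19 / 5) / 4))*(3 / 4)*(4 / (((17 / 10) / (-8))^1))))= -116603 / 21600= -5.40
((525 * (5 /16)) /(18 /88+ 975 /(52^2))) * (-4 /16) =-125125 /1724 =-72.58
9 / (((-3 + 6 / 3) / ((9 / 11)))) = -81 / 11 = -7.36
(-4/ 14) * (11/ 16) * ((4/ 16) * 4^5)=-352/ 7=-50.29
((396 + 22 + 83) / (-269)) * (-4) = 2004 / 269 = 7.45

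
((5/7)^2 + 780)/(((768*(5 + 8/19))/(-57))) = -13806445/1292032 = -10.69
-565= -565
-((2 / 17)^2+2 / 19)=-654 / 5491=-0.12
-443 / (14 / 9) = -3987 / 14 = -284.79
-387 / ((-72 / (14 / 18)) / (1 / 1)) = 301 / 72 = 4.18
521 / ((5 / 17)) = 8857 / 5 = 1771.40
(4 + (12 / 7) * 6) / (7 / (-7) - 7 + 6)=-50 / 7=-7.14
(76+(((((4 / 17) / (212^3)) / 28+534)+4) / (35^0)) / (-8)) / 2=4.37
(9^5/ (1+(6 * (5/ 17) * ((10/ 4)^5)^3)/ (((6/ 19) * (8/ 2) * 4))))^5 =40379127532336257408461203894662719357537787855631521153024/ 204821257129307384434569190800670532449777911190233802234782851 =0.00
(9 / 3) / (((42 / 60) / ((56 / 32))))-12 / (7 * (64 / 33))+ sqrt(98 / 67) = 7.83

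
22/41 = 0.54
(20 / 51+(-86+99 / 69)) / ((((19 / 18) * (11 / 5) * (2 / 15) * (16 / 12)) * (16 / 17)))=-66646125 / 307648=-216.63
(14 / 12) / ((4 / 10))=35 / 12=2.92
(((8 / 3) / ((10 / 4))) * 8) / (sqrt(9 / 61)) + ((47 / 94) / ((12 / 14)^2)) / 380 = 49 / 27360 + 128 * sqrt(61) / 45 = 22.22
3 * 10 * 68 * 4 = 8160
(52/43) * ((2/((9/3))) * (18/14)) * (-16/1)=-4992/301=-16.58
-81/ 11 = -7.36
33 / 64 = 0.52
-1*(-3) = 3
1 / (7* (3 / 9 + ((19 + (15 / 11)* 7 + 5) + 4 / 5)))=165 / 40054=0.00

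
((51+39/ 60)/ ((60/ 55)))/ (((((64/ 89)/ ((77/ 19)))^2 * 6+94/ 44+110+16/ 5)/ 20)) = 2668237445335/ 325529029278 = 8.20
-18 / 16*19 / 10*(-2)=171 / 40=4.28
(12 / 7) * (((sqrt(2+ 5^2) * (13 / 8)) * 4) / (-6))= -39 * sqrt(3) / 7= -9.65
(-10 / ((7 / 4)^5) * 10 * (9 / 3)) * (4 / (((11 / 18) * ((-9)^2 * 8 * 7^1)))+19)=-1348403200 / 3882417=-347.31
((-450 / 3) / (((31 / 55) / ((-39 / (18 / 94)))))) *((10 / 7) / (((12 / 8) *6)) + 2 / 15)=30916600 / 1953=15830.31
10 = 10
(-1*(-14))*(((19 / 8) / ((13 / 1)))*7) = 931 / 52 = 17.90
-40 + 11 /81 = -39.86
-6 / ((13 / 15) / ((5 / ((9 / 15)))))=-750 / 13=-57.69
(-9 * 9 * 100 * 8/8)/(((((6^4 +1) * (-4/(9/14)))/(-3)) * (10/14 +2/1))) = -54675/49286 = -1.11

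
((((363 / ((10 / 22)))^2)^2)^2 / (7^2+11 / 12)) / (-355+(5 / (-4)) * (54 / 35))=-10856848142443587713923937318568 / 1169219921875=-9285548372314067755.39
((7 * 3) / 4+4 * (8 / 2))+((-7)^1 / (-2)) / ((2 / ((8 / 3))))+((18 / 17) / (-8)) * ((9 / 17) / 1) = 22409 / 867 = 25.85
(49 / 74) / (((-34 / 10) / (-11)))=2695 / 1258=2.14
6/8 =3/4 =0.75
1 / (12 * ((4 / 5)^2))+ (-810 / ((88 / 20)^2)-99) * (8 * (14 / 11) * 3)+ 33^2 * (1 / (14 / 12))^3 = -3616.07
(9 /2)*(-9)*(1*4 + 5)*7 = -5103 /2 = -2551.50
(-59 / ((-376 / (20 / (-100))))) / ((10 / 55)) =-649 / 3760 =-0.17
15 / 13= 1.15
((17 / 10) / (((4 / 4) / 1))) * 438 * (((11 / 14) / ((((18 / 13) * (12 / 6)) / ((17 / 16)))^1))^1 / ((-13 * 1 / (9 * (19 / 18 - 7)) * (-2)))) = -24831169 / 53760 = -461.89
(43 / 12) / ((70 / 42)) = 43 / 20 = 2.15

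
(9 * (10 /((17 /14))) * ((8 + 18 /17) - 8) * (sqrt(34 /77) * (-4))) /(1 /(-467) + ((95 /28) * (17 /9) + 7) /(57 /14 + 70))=-6645447360 * sqrt(2618) /291594149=-1166.09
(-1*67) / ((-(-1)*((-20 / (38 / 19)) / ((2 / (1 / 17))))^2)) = -19363 / 25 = -774.52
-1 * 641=-641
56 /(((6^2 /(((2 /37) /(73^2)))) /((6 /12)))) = 14 /1774557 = 0.00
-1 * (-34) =34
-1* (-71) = 71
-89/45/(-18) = 89/810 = 0.11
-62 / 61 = -1.02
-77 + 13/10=-757/10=-75.70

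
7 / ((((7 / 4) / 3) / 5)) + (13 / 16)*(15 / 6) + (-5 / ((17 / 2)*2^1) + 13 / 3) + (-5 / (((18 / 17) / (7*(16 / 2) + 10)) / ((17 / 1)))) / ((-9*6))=7234769 / 44064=164.19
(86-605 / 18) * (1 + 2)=943 / 6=157.17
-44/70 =-22/35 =-0.63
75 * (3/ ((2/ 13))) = 1462.50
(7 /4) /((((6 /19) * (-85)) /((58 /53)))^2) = 2125207 /730620900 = 0.00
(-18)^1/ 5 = -18/ 5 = -3.60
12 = 12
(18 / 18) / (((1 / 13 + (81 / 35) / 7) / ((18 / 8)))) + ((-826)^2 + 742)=683023.52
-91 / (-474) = 91 / 474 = 0.19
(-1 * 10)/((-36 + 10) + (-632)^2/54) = -27/19901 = -0.00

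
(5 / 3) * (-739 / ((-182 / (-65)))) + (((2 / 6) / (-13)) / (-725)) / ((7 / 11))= -174126853 / 395850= -439.88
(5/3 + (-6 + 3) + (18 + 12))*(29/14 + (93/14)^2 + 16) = 1783.04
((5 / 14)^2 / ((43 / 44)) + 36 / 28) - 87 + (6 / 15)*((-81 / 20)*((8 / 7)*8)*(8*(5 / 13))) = -17962661 / 136955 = -131.16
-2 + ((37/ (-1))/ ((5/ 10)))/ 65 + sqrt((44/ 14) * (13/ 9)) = -204/ 65 + sqrt(2002)/ 21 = -1.01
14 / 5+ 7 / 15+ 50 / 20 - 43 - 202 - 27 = -7987 / 30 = -266.23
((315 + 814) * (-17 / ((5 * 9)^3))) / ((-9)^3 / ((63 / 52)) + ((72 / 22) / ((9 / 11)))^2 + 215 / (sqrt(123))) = 40439651 * sqrt(123) / 37641276669375 + 903376124 / 2509418444625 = 0.00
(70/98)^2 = 0.51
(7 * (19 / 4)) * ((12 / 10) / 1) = 399 / 10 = 39.90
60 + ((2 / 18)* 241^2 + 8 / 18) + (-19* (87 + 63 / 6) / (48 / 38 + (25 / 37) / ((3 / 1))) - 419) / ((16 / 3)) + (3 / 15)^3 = 700846800407 / 113004000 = 6201.96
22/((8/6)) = 33/2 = 16.50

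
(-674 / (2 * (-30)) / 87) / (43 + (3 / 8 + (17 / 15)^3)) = 101100 / 35102441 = 0.00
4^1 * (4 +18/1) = 88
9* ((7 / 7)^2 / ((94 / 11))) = 99 / 94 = 1.05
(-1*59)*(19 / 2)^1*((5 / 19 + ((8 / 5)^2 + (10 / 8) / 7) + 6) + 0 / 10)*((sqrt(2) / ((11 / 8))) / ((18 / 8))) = -28254628*sqrt(2) / 17325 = -2306.38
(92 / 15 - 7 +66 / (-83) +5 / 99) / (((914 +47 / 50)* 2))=-331010 / 375903099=-0.00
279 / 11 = 25.36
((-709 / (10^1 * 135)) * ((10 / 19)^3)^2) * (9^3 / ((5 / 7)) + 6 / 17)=-11.40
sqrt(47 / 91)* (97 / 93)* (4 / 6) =194* sqrt(4277) / 25389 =0.50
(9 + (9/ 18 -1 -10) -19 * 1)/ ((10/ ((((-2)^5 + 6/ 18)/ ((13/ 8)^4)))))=797696/ 85683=9.31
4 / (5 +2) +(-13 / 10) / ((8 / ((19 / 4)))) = -449 / 2240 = -0.20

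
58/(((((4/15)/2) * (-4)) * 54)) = -2.01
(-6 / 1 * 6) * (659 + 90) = -26964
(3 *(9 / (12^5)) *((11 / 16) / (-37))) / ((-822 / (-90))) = -55 / 249151488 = -0.00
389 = 389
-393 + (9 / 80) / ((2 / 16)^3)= -1677 / 5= -335.40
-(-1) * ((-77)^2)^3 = 208422380089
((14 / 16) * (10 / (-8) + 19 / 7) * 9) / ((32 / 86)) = 15867 / 512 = 30.99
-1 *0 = 0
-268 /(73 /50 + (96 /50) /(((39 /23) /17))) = -174200 /13461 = -12.94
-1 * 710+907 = 197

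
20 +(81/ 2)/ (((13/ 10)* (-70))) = 3559/ 182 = 19.55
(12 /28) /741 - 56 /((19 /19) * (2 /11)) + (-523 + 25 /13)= -1433473 /1729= -829.08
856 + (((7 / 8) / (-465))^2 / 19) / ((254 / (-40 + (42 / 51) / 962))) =467456238134194223 / 546093736156800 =856.00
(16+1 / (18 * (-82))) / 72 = 23615 / 106272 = 0.22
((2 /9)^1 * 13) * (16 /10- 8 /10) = 104 /45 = 2.31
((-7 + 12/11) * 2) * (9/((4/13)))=-7605/22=-345.68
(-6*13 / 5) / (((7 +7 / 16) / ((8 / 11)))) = -9984 / 6545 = -1.53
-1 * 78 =-78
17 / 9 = 1.89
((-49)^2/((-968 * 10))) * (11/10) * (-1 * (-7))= -16807/8800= -1.91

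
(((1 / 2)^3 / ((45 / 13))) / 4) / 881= 13 / 1268640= 0.00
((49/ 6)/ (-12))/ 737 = -49/ 53064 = -0.00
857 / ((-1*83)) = -857 / 83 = -10.33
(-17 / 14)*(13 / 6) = -221 / 84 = -2.63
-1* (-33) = 33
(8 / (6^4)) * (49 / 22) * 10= 245 / 1782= 0.14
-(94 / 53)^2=-8836 / 2809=-3.15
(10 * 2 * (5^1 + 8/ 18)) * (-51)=-16660/ 3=-5553.33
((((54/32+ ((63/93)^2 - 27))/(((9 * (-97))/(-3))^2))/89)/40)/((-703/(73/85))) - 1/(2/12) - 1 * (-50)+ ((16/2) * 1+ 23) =2308194229517739653/30775923060195200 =75.00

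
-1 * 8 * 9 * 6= -432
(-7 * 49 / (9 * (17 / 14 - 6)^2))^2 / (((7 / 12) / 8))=20661046784 / 544080267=37.97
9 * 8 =72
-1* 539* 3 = -1617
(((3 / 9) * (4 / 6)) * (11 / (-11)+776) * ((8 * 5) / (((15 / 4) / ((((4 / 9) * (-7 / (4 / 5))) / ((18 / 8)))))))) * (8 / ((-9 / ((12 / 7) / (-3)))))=-31744000 / 19683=-1612.76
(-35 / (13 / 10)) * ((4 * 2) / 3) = -2800 / 39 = -71.79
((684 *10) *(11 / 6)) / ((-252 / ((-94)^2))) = -9233620 / 21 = -439696.19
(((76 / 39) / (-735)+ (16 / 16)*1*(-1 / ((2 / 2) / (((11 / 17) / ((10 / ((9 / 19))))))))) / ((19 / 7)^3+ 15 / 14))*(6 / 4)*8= -17266564 / 910322205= -0.02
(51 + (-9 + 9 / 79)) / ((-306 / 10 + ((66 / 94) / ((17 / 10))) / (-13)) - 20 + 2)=-57595915 / 66509863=-0.87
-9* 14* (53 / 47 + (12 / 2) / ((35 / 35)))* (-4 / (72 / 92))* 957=206463180 / 47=4392833.62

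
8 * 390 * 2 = 6240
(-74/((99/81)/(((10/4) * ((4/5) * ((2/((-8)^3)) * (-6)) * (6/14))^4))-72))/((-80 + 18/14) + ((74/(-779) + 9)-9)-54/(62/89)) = 6479427087/1604894218008072368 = 0.00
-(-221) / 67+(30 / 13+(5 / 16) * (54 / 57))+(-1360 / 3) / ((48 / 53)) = -589393261 / 1191528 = -494.65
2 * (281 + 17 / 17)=564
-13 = -13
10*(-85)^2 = 72250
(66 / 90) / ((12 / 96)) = 5.87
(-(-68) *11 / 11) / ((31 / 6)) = 408 / 31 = 13.16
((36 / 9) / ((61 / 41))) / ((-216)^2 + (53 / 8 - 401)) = 1312 / 22575673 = 0.00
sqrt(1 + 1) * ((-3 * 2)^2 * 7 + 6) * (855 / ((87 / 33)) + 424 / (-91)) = 217638222 * sqrt(2) / 2639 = 116630.13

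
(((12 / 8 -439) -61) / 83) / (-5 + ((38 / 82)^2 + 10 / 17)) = 1.43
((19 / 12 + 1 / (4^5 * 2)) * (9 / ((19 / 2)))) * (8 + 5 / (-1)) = 87579 / 19456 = 4.50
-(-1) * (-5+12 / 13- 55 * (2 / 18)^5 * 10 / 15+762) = 1745427961 / 2302911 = 757.92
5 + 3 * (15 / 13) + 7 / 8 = 971 / 104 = 9.34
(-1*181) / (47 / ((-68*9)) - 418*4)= 110772 / 1023311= 0.11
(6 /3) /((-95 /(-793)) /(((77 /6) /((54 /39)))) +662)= 793793 /262750613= 0.00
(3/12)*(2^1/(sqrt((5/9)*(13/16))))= 6*sqrt(65)/65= 0.74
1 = 1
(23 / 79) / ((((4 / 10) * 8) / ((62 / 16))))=3565 / 10112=0.35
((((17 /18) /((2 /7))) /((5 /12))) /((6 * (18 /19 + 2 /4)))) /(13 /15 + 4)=2261 /12045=0.19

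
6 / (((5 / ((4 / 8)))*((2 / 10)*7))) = 3 / 7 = 0.43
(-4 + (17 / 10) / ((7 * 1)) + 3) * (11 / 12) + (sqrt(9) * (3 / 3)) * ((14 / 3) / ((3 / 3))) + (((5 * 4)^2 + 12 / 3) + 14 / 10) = 418.71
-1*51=-51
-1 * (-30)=30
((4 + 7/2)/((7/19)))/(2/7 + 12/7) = 285/28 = 10.18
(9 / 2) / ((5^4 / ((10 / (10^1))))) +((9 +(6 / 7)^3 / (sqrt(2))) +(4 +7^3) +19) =108 * sqrt(2) / 343 +468759 / 1250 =375.45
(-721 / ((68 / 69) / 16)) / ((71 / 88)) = -17511648 / 1207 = -14508.41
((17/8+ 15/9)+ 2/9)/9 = 289/648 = 0.45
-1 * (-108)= 108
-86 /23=-3.74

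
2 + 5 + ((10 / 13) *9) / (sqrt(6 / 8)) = 7 + 60 *sqrt(3) / 13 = 14.99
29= 29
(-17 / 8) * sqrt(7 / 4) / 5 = -17 * sqrt(7) / 80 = -0.56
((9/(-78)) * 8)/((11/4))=-0.34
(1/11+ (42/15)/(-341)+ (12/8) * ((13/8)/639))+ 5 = 29555893/5810640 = 5.09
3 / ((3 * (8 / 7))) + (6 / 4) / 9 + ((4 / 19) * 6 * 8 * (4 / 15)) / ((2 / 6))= 20807 / 2280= 9.13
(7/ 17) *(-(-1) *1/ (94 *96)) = 7/ 153408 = 0.00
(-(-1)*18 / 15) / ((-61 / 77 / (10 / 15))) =-308 / 305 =-1.01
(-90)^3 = -729000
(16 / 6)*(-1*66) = -176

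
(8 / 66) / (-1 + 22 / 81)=-108 / 649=-0.17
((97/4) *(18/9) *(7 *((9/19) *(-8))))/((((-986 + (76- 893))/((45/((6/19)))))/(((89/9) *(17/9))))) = 10273270/5409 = 1899.29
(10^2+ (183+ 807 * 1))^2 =1188100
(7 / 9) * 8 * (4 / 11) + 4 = 620 / 99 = 6.26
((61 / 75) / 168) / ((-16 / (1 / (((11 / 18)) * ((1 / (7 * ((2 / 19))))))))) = -61 / 167200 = -0.00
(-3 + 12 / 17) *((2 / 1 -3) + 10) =-20.65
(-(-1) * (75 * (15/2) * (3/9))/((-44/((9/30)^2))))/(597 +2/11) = -0.00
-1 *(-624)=624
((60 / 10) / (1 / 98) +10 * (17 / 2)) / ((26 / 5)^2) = 16825 / 676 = 24.89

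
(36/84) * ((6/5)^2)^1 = 108/175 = 0.62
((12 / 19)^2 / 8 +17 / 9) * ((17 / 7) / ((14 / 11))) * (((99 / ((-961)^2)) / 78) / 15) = 0.00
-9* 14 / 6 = -21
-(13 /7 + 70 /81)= -2.72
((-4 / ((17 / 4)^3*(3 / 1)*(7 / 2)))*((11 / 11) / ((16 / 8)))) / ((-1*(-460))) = -64 / 11864895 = -0.00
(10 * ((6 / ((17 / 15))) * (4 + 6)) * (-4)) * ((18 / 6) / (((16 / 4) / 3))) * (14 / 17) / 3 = -378000 / 289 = -1307.96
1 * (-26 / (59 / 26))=-676 / 59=-11.46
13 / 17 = 0.76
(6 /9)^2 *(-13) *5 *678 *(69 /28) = -337870 /7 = -48267.14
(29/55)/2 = 29/110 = 0.26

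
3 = 3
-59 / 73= -0.81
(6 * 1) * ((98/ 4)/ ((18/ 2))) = 49/ 3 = 16.33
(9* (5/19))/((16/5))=225/304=0.74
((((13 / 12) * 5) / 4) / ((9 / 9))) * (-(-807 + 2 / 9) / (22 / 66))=3277.53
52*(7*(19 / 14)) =494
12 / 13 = 0.92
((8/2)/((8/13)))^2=169/4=42.25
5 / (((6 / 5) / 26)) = 325 / 3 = 108.33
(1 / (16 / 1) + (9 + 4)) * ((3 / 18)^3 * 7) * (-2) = -1463 / 1728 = -0.85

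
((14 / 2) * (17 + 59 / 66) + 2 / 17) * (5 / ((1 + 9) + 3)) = 703355 / 14586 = 48.22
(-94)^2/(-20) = -2209/5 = -441.80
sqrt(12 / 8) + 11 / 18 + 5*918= sqrt(6) / 2 + 82631 / 18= 4591.84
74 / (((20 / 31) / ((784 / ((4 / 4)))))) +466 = 451954 / 5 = 90390.80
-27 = -27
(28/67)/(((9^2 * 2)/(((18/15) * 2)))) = 0.01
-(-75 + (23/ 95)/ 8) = 56977/ 760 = 74.97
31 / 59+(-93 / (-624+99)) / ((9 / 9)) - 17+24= 79529 / 10325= 7.70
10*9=90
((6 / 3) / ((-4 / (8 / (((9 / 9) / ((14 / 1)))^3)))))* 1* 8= -87808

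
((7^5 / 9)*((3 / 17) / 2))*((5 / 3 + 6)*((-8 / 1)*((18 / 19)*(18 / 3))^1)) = -18554928 / 323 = -57445.60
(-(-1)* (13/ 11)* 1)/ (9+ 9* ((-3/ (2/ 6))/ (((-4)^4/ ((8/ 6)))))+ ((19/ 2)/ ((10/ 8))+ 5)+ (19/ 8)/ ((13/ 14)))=54080/ 1086151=0.05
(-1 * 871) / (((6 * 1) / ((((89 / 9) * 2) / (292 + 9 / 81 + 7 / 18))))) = -11926 / 1215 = -9.82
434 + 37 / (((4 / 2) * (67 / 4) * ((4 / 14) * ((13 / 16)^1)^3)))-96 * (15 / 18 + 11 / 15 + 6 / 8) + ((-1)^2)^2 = 161776857 / 735995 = 219.81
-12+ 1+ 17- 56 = -50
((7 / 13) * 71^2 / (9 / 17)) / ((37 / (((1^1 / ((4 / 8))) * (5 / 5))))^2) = 2399516 / 160173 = 14.98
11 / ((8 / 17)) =187 / 8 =23.38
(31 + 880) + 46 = 957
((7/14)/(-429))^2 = 0.00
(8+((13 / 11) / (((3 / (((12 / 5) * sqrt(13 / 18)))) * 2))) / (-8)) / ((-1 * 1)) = -8+13 * sqrt(26) / 1320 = -7.95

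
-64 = -64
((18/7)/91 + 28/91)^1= 214/637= 0.34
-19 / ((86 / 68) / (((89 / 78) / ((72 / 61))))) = -1753567 / 120744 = -14.52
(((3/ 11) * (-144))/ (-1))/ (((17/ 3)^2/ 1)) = 3888/ 3179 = 1.22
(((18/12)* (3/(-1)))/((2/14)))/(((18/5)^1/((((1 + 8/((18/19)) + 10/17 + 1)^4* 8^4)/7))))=-75856710.70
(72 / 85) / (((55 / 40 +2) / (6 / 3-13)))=-704 / 255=-2.76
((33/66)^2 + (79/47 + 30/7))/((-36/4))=-909/1316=-0.69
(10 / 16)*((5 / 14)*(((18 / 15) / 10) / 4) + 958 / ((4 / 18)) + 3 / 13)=2694.53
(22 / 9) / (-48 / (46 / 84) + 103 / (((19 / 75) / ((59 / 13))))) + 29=2606176835 / 89863857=29.00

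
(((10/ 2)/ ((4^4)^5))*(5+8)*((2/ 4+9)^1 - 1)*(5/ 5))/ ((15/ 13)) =2873/ 6597069766656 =0.00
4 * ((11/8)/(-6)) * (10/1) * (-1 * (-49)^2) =132055/6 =22009.17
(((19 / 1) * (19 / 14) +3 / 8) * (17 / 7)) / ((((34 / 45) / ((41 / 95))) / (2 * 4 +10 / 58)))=128118645 / 431984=296.58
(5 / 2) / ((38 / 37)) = 185 / 76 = 2.43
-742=-742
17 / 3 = 5.67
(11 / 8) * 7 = 77 / 8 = 9.62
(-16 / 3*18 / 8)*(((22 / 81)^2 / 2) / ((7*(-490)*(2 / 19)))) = 4598 / 3750705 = 0.00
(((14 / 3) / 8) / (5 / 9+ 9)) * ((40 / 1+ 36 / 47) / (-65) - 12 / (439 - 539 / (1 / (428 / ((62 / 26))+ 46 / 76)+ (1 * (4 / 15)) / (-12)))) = -269193390333 / 7026932441360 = -0.04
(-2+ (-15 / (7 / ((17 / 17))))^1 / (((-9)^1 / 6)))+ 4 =24 / 7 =3.43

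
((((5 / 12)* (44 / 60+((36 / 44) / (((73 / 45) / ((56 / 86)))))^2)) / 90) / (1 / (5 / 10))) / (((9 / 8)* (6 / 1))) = 15043704251 / 52149095525340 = 0.00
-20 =-20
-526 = -526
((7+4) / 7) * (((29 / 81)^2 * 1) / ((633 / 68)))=629068 / 29071791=0.02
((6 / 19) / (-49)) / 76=-3 / 35378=-0.00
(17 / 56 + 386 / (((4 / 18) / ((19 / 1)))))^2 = 3415787794225 / 3136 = 1089218046.63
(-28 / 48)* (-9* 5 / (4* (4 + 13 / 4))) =105 / 116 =0.91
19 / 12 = 1.58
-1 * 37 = -37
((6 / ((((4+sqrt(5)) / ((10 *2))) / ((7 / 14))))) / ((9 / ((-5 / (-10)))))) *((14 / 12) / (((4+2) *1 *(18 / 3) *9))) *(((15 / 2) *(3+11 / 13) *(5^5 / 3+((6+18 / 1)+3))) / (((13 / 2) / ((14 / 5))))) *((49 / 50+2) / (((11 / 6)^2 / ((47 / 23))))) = 44005171280 / 419061357- 11001292820 *sqrt(5) / 419061357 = 46.31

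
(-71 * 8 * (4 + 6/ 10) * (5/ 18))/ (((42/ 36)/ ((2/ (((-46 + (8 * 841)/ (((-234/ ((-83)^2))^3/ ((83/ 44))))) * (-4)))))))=-153438796368/ 159749954867587133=-0.00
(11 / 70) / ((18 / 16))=44 / 315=0.14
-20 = -20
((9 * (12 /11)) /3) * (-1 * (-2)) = 6.55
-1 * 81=-81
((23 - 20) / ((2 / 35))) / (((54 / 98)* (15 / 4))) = 686 / 27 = 25.41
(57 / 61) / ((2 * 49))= 57 / 5978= 0.01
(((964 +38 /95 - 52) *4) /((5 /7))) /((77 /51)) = 930648 /275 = 3384.17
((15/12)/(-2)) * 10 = -25/4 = -6.25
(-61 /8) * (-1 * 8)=61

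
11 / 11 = 1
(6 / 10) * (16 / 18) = 8 / 15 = 0.53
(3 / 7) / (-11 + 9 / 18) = -2 / 49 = -0.04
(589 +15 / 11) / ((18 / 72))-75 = 25151 / 11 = 2286.45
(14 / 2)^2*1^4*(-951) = -46599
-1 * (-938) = 938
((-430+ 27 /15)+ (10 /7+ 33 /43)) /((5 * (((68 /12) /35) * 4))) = -480852 /3655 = -131.56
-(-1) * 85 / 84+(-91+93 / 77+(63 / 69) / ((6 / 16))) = -262145 / 3036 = -86.35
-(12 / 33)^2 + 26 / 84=901 / 5082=0.18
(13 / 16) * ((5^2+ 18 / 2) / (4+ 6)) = 221 / 80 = 2.76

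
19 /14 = 1.36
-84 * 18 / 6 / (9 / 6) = -168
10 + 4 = 14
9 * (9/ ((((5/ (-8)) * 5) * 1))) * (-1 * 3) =1944/ 25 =77.76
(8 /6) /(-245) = -4 /735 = -0.01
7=7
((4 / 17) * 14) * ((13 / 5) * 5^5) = 455000 / 17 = 26764.71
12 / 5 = 2.40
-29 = -29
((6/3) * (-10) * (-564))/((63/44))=165440/21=7878.10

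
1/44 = 0.02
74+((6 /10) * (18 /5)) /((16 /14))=7589 /100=75.89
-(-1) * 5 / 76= 0.07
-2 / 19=-0.11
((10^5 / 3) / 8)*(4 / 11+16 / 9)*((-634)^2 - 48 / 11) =3586437159.47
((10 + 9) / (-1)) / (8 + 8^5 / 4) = -19 / 8200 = -0.00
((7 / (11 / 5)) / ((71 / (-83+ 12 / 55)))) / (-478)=31871 / 4106498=0.01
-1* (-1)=1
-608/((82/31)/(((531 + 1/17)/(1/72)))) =-6125750784/697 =-8788738.57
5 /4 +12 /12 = 9 /4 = 2.25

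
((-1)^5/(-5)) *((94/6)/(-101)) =-47/1515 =-0.03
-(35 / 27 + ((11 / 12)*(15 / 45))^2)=-1801 / 1296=-1.39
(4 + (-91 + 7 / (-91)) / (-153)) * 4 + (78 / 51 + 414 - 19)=825257 / 1989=414.91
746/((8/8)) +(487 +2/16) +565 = 14385/8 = 1798.12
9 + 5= 14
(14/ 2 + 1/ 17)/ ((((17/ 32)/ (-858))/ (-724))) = 2385377280/ 289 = 8253900.62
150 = 150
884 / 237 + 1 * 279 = 67007 / 237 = 282.73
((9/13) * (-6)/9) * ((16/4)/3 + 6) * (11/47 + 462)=-955900/611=-1564.48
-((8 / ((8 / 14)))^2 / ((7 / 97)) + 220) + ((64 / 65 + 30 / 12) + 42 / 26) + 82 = -28489 / 10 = -2848.90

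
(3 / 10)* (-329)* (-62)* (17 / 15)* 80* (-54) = -149802912 / 5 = -29960582.40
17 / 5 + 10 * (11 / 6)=326 / 15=21.73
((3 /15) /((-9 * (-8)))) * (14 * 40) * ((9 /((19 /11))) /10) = 77 /95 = 0.81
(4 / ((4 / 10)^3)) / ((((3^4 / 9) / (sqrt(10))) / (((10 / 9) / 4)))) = 625* sqrt(10) / 324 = 6.10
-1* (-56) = 56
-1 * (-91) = 91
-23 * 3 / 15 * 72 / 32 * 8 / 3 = -27.60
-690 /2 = -345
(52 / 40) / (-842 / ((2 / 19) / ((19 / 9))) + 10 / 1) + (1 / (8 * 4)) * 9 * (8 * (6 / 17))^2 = 984219867 / 438964990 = 2.24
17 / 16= 1.06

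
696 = 696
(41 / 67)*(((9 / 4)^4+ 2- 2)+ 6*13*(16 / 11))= 16058019 / 188672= 85.11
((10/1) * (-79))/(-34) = 395/17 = 23.24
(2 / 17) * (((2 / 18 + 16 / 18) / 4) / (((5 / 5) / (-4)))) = -2 / 17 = -0.12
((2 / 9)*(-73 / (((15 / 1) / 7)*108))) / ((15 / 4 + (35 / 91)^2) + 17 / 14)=-1209026 / 88176195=-0.01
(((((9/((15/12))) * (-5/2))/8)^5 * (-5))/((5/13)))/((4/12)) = 2302911/1024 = 2248.94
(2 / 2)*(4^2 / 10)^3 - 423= -52363 / 125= -418.90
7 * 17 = 119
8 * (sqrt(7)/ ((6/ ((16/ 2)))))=32 * sqrt(7)/ 3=28.22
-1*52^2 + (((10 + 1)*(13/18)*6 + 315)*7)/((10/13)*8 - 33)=-2930096/1047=-2798.56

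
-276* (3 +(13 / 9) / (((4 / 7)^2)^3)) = -12278.86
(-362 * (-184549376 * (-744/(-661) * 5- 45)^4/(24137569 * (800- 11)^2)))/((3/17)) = 60542.23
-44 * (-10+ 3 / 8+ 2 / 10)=4147 / 10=414.70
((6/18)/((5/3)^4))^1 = 27/625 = 0.04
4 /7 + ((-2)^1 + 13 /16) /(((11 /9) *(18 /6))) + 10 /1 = 12625 /1232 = 10.25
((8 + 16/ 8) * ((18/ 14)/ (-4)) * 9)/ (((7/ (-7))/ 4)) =810/ 7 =115.71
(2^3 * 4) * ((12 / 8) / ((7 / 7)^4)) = 48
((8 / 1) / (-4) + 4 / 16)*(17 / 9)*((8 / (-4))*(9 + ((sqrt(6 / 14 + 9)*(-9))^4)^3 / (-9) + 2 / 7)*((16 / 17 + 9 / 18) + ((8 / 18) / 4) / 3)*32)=-28157951187423933720953384 / 4084101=-6894528609215083985.67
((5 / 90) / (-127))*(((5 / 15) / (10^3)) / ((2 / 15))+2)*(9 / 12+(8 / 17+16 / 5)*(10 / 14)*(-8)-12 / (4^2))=6942 / 377825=0.02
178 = 178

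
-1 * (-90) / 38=45 / 19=2.37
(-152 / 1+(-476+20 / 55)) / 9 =-6904 / 99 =-69.74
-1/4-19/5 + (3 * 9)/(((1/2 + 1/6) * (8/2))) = 243/40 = 6.08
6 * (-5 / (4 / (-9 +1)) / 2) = 30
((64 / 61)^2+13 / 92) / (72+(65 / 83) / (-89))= 3140989335 / 182051815268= 0.02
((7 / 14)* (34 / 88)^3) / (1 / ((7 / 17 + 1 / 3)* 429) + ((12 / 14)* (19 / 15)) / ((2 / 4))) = 42472885 / 3202755776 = 0.01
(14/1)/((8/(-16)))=-28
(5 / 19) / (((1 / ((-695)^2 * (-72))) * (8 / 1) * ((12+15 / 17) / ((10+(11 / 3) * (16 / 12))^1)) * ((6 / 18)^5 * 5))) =-89126806950 / 1387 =-64258692.83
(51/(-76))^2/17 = 153/5776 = 0.03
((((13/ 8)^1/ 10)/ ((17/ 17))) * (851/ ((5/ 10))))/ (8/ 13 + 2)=105.75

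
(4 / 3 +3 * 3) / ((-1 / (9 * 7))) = -651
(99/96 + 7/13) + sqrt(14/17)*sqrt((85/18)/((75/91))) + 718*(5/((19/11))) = 7*sqrt(195)/45 + 16440247/7904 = 2082.16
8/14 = 4/7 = 0.57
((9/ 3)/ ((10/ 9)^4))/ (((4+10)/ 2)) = 19683/ 70000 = 0.28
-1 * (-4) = 4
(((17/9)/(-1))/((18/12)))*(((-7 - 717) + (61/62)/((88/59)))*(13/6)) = 96909605/49104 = 1973.56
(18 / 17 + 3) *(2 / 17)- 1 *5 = -1307 / 289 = -4.52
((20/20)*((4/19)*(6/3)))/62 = 0.01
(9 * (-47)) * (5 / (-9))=235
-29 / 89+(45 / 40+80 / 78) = 50671 / 27768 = 1.82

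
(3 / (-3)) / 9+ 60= 539 / 9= 59.89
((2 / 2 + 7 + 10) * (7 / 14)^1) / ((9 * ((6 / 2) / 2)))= 2 / 3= 0.67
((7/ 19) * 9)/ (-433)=-0.01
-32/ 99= -0.32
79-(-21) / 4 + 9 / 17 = 5765 / 68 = 84.78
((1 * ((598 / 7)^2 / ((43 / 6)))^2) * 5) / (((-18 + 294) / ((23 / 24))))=79925388010 / 4439449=18003.45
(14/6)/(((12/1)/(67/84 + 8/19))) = 1945/8208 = 0.24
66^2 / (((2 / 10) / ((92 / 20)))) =100188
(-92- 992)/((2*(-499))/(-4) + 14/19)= -41192/9509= -4.33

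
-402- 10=-412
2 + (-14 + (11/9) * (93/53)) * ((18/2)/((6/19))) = -335.88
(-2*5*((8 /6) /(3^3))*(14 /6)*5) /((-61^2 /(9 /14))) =100 /100467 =0.00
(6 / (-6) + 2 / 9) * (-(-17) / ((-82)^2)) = -119 / 60516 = -0.00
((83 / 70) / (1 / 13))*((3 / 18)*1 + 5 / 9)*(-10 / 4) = -27.83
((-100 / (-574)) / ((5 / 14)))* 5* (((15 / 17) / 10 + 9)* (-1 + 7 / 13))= -92700 / 9061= -10.23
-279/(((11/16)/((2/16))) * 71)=-558/781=-0.71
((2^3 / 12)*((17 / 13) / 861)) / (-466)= -17 / 7823907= -0.00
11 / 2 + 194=399 / 2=199.50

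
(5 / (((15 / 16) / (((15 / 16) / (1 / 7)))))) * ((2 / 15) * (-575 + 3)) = -8008 / 3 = -2669.33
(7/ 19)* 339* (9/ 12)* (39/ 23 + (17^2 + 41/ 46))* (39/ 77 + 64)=67754951307/ 38456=1761882.45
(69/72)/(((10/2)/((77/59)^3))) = 10500259/24645480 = 0.43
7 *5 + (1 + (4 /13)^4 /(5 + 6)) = 11310412 /314171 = 36.00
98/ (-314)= -49/ 157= -0.31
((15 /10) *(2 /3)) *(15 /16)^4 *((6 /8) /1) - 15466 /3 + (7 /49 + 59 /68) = -482315185553 /93585408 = -5153.74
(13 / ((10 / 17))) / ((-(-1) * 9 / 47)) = 10387 / 90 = 115.41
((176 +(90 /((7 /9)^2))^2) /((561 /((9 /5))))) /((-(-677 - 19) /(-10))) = -1.03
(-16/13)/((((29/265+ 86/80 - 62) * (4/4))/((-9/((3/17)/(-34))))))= 58817280/1676077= 35.09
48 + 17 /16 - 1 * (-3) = 833 /16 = 52.06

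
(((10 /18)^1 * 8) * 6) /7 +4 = 164 /21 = 7.81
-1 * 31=-31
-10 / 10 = -1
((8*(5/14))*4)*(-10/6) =-19.05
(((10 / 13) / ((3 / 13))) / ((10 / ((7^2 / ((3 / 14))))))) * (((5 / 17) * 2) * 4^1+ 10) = 48020 / 51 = 941.57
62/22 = 31/11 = 2.82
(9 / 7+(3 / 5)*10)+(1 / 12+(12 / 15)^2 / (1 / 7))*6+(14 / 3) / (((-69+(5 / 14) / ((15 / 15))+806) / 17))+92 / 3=709313677 / 10839150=65.44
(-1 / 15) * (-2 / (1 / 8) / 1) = 1.07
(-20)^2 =400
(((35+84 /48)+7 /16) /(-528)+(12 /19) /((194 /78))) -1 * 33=-510941833 /15569664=-32.82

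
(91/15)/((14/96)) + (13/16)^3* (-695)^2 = 5306881593/20480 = 259125.08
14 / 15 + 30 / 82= 799 / 615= 1.30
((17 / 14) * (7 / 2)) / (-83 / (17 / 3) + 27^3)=289 / 1337448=0.00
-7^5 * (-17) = 285719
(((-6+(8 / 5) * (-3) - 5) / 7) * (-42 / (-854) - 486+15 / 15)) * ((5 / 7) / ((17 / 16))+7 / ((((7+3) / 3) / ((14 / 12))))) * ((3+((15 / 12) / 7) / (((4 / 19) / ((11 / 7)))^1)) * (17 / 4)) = 4213756122189 / 66953600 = 62935.47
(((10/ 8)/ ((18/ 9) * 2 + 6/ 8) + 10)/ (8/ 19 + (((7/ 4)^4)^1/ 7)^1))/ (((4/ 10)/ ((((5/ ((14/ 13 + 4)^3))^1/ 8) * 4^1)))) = 5712200/ 20520027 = 0.28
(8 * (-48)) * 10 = -3840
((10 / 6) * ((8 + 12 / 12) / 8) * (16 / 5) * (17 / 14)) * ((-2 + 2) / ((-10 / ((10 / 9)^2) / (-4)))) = 0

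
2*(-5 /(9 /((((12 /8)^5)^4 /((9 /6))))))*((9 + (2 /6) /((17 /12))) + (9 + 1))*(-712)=18791830818945 /557056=33734186.18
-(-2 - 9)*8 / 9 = 88 / 9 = 9.78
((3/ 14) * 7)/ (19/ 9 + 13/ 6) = 27/ 77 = 0.35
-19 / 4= -4.75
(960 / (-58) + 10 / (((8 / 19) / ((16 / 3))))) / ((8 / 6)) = 82.59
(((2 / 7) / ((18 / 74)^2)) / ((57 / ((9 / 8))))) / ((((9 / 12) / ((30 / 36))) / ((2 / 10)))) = 1369 / 64638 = 0.02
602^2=362404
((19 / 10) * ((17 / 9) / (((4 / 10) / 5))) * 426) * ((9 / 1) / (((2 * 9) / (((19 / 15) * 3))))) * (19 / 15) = 8278813 / 180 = 45993.41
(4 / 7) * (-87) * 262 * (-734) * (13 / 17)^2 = 11310018096 / 2023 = 5590715.82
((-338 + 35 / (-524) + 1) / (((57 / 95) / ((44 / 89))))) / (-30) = 1942853 / 209862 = 9.26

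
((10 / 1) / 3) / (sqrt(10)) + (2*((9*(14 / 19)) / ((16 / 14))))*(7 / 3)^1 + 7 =sqrt(10) / 3 + 1295 / 38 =35.13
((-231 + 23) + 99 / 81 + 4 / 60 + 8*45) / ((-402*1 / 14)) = -5.34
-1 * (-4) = 4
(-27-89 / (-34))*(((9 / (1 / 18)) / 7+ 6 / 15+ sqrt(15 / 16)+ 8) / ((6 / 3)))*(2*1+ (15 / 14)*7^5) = -4120645638 / 595-29859751*sqrt(15) / 544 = -7138040.00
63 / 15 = 21 / 5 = 4.20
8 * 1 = 8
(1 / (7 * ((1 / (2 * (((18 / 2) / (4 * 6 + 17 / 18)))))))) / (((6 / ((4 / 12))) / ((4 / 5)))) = 72 / 15715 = 0.00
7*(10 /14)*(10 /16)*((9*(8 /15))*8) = 120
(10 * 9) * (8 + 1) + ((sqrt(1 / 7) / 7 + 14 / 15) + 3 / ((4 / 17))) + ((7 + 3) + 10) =sqrt(7) / 49 + 50621 / 60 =843.74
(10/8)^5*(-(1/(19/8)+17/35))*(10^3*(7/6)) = -15703125/4864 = -3228.44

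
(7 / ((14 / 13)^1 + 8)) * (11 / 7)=143 / 118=1.21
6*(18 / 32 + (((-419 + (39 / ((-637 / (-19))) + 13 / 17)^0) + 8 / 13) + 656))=1435.07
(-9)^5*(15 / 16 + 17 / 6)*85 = -302822955 / 16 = -18926434.69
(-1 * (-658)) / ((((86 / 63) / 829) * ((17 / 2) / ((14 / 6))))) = 80185854 / 731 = 109693.37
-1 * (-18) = 18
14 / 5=2.80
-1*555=-555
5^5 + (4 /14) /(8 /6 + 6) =240628 /77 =3125.04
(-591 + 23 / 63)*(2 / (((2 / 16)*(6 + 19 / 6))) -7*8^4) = 11735021888 / 693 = 16933653.52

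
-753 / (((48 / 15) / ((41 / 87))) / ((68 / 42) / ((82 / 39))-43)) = 1901325 / 406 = 4683.07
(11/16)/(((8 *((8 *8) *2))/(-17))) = -187/16384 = -0.01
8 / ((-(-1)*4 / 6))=12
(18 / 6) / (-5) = -3 / 5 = -0.60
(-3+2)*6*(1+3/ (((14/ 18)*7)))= -456/ 49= -9.31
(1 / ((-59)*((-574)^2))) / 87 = -1 / 1691200308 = -0.00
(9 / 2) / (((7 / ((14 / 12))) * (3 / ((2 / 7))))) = 1 / 14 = 0.07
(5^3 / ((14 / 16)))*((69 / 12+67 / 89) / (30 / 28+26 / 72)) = 20835000 / 32129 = 648.48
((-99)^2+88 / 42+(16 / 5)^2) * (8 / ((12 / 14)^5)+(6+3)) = 26331877111 / 102060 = 258003.89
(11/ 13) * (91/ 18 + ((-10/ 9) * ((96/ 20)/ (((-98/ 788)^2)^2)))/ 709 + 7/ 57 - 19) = -696031021260817/ 18171886419414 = -38.30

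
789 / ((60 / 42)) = 5523 / 10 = 552.30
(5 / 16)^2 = 0.10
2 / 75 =0.03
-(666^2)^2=-196741925136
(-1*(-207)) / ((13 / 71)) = 14697 / 13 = 1130.54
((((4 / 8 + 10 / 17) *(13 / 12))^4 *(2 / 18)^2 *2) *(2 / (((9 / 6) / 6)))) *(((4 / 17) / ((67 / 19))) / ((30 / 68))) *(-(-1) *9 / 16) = 1017030334099 / 31329916439040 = 0.03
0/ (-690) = 0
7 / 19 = 0.37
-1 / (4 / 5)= -5 / 4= -1.25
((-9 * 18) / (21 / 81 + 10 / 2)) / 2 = -2187 / 142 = -15.40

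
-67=-67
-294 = -294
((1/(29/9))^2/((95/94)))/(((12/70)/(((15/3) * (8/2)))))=177660/15979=11.12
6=6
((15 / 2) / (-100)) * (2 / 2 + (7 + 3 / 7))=-177 / 280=-0.63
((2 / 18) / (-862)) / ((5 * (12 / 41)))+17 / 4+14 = 8494969 / 465480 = 18.25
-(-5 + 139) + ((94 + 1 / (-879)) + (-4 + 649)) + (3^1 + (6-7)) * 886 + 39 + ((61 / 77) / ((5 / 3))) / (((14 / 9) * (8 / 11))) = 8326206673 / 3445680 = 2416.42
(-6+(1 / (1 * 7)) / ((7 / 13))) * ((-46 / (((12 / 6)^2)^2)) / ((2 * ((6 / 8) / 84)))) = 6463 / 7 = 923.29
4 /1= 4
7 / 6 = 1.17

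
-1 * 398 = -398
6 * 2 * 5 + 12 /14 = 60.86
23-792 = -769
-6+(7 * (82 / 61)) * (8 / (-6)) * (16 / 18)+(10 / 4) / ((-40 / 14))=-237529 / 13176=-18.03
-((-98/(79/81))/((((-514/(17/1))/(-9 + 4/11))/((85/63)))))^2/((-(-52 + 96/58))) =-433802446772625/14564267635588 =-29.79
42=42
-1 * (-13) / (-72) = -13 / 72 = -0.18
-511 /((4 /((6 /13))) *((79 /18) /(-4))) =53.74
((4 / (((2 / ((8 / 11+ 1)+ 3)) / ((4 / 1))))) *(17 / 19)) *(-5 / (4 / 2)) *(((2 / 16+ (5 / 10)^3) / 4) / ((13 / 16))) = -6.51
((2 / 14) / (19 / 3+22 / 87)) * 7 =29 / 191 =0.15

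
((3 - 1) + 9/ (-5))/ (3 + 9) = 1/ 60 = 0.02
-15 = -15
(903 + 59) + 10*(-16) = 802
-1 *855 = -855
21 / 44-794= -34915 / 44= -793.52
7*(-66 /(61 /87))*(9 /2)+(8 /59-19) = -10739400 /3599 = -2984.00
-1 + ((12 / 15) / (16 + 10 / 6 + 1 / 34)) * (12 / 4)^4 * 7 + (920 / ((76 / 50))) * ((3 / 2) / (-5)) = -1416439 / 9025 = -156.95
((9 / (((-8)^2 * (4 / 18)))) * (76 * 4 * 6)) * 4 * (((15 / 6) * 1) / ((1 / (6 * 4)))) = 277020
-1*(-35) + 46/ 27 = 991/ 27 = 36.70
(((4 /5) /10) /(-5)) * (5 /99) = -2 /2475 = -0.00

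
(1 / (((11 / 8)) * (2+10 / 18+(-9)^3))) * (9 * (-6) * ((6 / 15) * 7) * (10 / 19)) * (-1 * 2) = -15552 / 97603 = -0.16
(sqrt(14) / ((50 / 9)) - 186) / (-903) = 62 / 301 - 3 * sqrt(14) / 15050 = 0.21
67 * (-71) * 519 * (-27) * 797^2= 42342930941769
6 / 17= 0.35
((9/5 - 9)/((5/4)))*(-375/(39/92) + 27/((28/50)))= 438408/91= 4817.67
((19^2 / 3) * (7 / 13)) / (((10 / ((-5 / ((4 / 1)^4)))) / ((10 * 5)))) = -63175 / 9984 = -6.33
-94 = -94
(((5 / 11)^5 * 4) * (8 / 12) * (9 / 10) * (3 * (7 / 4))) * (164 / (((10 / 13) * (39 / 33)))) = 645750 / 14641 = 44.11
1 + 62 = 63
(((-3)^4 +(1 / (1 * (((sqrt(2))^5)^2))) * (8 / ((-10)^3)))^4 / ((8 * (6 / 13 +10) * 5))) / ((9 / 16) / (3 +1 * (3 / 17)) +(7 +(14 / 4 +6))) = 429773156581620333456039 / 69675520000000000000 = 6168.21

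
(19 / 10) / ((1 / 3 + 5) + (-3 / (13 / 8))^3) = -125229 / 63200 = -1.98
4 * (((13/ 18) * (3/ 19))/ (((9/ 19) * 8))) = 13/ 108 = 0.12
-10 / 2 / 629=-5 / 629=-0.01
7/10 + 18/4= 26/5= 5.20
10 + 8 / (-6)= 26 / 3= 8.67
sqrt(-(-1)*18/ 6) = sqrt(3) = 1.73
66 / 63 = 22 / 21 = 1.05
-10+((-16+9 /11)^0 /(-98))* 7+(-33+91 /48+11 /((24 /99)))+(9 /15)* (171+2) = 181439 /1680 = 108.00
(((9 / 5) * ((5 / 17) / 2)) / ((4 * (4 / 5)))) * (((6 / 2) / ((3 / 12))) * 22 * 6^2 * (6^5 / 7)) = 103926240 / 119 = 873329.75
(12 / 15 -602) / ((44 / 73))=-997.45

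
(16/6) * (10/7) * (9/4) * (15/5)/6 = 30/7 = 4.29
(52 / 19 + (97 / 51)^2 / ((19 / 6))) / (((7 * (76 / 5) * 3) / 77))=0.94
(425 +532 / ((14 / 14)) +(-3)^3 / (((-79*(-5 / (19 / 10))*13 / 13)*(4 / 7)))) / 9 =5039003 / 47400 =106.31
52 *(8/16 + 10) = 546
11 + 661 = 672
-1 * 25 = -25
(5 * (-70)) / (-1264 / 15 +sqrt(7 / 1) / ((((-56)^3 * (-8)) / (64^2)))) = 3858750 * sqrt(7) / 26852476447 +111531252000 / 26852476447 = 4.15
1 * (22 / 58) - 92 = -2657 / 29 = -91.62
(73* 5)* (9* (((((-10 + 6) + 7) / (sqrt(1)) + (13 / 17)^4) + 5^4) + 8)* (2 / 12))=58196969115 / 167042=348397.22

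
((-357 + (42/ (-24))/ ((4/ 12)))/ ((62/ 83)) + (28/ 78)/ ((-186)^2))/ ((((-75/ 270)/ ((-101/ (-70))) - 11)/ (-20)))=-660855725495/ 762622692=-866.56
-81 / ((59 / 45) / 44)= -160380 / 59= -2718.31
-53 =-53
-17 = -17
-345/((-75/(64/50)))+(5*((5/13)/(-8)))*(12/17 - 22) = 1216249/110500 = 11.01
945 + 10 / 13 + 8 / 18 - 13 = 109186 / 117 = 933.21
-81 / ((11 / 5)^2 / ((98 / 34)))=-99225 / 2057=-48.24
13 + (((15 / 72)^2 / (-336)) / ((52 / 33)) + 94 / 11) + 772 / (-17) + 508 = 303704123167 / 627314688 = 484.13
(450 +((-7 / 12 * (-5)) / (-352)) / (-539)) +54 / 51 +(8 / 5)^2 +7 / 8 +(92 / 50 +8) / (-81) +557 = 1258221649637 / 1244073600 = 1011.37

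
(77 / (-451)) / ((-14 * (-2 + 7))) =1 / 410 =0.00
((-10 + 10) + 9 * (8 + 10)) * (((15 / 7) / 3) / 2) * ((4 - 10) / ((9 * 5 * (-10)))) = 27 / 35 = 0.77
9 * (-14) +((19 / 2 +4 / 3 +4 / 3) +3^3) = -521 / 6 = -86.83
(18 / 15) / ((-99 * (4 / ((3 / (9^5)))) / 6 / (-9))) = 1 / 120285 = 0.00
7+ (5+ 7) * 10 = 127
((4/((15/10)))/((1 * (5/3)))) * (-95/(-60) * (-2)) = -76/15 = -5.07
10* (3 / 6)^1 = 5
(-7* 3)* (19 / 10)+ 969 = 929.10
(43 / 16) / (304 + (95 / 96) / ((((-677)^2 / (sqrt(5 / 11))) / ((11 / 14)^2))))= 3197994695969965129728 / 361745260492974657094619-1274722947960 * sqrt(55) / 361745260492974657094619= 0.01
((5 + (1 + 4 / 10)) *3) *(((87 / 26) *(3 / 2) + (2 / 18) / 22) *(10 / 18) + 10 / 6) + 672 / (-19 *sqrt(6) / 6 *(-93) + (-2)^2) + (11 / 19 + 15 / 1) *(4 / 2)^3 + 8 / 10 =395808 *sqrt(6) / 1040731 + 80553225989276 / 381734927145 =211.95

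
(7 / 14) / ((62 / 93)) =0.75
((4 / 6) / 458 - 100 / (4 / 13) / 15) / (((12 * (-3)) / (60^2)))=1488400 / 687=2166.52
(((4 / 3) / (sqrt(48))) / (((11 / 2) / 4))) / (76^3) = sqrt(3) / 5432328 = 0.00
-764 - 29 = -793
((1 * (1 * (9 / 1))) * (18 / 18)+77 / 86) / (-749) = -851 / 64414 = -0.01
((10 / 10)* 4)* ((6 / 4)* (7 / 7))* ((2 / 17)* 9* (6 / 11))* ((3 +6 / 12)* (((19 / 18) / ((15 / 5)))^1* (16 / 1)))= 12768 / 187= 68.28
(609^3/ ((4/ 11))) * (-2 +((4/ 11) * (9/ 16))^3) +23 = -38315771400583/ 30976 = -1236950264.74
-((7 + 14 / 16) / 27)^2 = -49 / 576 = -0.09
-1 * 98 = -98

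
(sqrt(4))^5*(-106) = -3392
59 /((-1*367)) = -59 /367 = -0.16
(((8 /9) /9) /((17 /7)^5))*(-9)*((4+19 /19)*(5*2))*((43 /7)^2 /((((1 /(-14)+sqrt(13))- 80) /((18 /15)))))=19888731520*sqrt(13) /5341898174103+1592519145280 /5341898174103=0.31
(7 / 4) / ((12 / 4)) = 7 / 12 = 0.58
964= 964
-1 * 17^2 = -289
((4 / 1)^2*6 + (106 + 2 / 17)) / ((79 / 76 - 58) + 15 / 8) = -522272 / 142341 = -3.67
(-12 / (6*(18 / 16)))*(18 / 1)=-32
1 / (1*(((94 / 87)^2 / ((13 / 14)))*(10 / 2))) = 98397 / 618520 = 0.16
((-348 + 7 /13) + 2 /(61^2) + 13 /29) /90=-48679535 /12625353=-3.86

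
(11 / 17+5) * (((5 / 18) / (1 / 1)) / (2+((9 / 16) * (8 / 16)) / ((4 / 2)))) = 5120 / 6987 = 0.73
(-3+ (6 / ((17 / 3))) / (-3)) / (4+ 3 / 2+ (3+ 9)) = -114 / 595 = -0.19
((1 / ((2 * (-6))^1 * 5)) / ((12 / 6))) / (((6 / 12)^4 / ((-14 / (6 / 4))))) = 56 / 45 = 1.24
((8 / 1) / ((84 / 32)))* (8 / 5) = 512 / 105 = 4.88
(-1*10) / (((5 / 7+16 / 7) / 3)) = -10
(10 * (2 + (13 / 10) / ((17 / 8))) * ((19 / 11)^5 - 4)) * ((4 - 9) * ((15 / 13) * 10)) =-46924695000 / 2737867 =-17139.14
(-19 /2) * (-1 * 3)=57 /2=28.50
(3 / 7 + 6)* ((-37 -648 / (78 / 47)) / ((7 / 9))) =-2250585 / 637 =-3533.10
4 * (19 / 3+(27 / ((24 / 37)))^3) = 288510.00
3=3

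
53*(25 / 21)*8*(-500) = -5300000 / 21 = -252380.95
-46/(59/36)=-1656/59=-28.07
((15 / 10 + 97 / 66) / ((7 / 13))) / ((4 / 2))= 91 / 33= 2.76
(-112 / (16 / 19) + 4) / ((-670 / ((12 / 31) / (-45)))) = -86 / 51925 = -0.00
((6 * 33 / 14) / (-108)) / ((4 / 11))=-121 / 336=-0.36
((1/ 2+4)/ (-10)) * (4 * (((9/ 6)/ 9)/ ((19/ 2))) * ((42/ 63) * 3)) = -0.06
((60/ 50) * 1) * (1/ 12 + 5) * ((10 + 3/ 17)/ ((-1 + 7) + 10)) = 10553/ 2720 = 3.88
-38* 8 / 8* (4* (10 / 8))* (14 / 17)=-2660 / 17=-156.47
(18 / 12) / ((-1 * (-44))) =3 / 88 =0.03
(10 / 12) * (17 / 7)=85 / 42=2.02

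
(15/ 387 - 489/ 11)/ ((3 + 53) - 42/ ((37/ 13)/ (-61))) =-1165981/ 25100691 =-0.05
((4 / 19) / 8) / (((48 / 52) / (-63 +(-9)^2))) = 39 / 76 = 0.51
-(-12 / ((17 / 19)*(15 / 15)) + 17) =-61 / 17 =-3.59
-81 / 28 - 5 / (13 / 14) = -3013 / 364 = -8.28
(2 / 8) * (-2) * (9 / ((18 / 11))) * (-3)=33 / 4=8.25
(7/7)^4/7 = 1/7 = 0.14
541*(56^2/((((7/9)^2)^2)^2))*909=1354818748124736/117649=11515769348.87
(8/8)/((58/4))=2/29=0.07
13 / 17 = 0.76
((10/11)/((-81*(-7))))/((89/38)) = 380/555093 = 0.00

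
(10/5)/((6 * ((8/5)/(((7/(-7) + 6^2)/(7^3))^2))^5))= 30517578125/7843898946120450146304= 0.00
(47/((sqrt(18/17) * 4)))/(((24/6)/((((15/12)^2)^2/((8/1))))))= 29375 * sqrt(34)/196608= 0.87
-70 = -70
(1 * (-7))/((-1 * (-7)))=-1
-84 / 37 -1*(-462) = 17010 / 37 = 459.73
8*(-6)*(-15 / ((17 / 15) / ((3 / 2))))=16200 / 17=952.94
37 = 37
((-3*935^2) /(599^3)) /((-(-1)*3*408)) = -51425 /5158123176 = -0.00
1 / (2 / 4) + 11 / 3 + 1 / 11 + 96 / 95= 21218 / 3135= 6.77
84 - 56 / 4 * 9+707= 665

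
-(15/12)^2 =-1.56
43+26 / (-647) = 27795 / 647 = 42.96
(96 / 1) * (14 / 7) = 192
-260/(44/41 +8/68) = -18122/83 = -218.34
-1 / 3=-0.33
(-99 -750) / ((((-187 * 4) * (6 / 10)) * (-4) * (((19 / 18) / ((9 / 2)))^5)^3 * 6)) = -220097378.15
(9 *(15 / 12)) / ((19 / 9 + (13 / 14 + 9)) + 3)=567 / 758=0.75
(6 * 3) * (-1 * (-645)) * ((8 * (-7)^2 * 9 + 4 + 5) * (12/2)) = 246387420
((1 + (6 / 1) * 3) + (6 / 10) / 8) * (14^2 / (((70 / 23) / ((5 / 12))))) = 122843 / 240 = 511.85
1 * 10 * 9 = 90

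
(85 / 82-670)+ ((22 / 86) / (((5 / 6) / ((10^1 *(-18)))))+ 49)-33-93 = -2825099 / 3526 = -801.22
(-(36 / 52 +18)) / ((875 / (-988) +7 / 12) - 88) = 13851 / 65432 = 0.21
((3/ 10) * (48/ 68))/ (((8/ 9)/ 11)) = 891/ 340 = 2.62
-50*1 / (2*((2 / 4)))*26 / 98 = -650 / 49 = -13.27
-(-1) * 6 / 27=2 / 9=0.22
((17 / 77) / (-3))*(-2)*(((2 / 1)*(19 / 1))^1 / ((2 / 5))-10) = 2890 / 231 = 12.51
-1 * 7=-7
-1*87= -87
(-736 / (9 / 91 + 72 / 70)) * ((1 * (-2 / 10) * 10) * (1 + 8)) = 11750.18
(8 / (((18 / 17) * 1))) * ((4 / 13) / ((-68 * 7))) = -4 / 819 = -0.00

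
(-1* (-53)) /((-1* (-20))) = 53 /20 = 2.65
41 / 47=0.87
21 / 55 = 0.38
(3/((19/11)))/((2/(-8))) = -132/19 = -6.95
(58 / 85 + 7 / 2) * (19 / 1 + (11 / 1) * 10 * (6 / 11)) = 56169 / 170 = 330.41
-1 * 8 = -8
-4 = -4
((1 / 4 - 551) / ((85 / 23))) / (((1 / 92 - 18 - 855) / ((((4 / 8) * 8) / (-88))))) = -1165387 / 150189050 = -0.01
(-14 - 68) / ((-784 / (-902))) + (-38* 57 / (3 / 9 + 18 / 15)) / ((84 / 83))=-6717523 / 4508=-1490.13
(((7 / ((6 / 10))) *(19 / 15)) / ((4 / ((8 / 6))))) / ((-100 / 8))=-266 / 675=-0.39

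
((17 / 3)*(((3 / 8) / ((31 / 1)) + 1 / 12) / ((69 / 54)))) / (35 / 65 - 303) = -15691 / 11214064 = -0.00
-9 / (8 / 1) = -9 / 8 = -1.12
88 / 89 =0.99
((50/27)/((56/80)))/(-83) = -500/15687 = -0.03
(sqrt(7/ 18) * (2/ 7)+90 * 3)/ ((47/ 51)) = 293.17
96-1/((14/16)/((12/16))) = 666/7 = 95.14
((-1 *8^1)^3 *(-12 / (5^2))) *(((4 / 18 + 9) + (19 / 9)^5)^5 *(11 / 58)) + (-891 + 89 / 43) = 121806856281129951798985378261704931664 / 7460156588764501484970837525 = 16327654095.70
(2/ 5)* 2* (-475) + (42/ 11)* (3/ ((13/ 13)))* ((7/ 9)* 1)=-4082/ 11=-371.09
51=51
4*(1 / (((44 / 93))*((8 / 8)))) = 93 / 11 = 8.45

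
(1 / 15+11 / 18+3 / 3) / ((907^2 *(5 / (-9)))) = -151 / 41132450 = -0.00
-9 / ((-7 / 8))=72 / 7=10.29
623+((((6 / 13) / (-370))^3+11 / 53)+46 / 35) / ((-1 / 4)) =3183778461917393 / 5160825226375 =616.91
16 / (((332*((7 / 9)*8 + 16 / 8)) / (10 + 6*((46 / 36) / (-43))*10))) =6360 / 132053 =0.05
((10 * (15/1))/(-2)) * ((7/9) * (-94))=5483.33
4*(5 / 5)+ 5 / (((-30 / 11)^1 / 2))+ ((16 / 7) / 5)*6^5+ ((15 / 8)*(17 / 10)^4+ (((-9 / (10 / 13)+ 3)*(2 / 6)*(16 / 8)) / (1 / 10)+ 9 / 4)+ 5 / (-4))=1180615423 / 336000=3513.74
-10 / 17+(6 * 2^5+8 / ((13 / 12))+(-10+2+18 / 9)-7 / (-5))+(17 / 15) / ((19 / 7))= 12257758 / 62985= 194.61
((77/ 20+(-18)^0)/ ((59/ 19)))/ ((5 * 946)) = 1843/ 5581400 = 0.00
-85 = -85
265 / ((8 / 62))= 8215 / 4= 2053.75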